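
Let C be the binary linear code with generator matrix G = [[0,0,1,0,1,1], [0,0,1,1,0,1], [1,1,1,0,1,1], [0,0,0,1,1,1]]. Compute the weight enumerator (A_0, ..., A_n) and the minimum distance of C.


Weight distribution: A_0 = 1, A_1 = 1, A_2 = 4, A_3 = 4, A_4 = 3, A_5 = 3. Minimum distance d = 1.

Enumerate all 2^4 = 16 messages m ∈ F_2^4.
For each, compute codeword c = mG in F_2^6, then tally its weight.
  m = 0000 → c = 000000, weight = 0.
  m = 1000 → c = 001011, weight = 3.
  m = 0100 → c = 001101, weight = 3.
  m = 1100 → c = 000110, weight = 2.
  m = 0010 → c = 111011, weight = 5.
  m = 1010 → c = 110000, weight = 2.
  m = 0110 → c = 110110, weight = 4.
  m = 1110 → c = 111101, weight = 5.
  m = 0001 → c = 000111, weight = 3.
  m = 1001 → c = 001100, weight = 2.
  m = 0101 → c = 001010, weight = 2.
  m = 1101 → c = 000001, weight = 1.
  m = 0011 → c = 111100, weight = 4.
  m = 1011 → c = 110111, weight = 5.
  m = 0111 → c = 110001, weight = 3.
  m = 1111 → c = 111010, weight = 4.
Tally weights:
  weight 0: 1 codewords.
  weight 1: 1 codewords.
  weight 2: 4 codewords.
  weight 3: 4 codewords.
  weight 4: 3 codewords.
  weight 5: 3 codewords.
Minimum distance d = smallest w > 0 with A_w > 0 = 1.
Sanity: Σ A_w = 16 = 2^4 = 16 ✓.


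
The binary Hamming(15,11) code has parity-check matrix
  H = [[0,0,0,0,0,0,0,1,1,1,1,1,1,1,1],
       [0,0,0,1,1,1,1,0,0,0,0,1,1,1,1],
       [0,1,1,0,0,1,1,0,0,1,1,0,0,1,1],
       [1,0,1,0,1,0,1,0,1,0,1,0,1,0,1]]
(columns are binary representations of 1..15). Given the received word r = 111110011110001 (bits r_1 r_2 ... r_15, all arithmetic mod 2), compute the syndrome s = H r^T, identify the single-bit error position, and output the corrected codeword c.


s = (1, 1, 1, 0)^T, error position = 14, corrected codeword c = 111110011110011

Compute s = H r^T mod 2 one row at a time:
  s_1 = 1 + 1 + 1 + 1 + 0 + 0 + 0 + 1 = 5 ≡ 1 (mod 2).
  s_2 = 1 + 1 + 0 + 0 + 0 + 0 + 0 + 1 = 3 ≡ 1 (mod 2).
  s_3 = 1 + 1 + 0 + 0 + 1 + 1 + 0 + 1 = 5 ≡ 1 (mod 2).
  s_4 = 1 + 1 + 1 + 0 + 1 + 1 + 0 + 1 = 6 ≡ 0 (mod 2).
s = (1, 1, 1, 0)^T — this equals column 14 of H (binary 1110), so error is at position 14.
Correct: flip bit 14 of r = 111110011110001 to get c = 111110011110011.


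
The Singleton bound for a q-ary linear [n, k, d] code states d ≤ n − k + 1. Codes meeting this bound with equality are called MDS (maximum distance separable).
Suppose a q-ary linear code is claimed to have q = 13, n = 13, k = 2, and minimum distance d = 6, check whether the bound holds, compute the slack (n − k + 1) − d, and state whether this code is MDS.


Singleton RHS = n − k + 1 = 12, slack = 6, bound satisfied, not MDS.

Singleton bound: d ≤ n − k + 1.
Here n = 13, k = 2, so n − k + 1 = 12.
Given d = 6, check d ≤ 12: YES.
Slack = (n − k + 1) − d = 6.
The code is NOT MDS (slack = 6 > 0).
Description: the claimed parameters are [13, 2, 6]_13; such a code would be non-MDS.


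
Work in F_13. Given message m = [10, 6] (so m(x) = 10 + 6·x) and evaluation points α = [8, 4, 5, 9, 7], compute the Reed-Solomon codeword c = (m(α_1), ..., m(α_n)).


c = [6, 8, 1, 12, 0]

Message polynomial: m(x) = 10 + 6·x (mod 13).
For each evaluation point α_i, compute m(α_i) mod 13:
  α_1 = 8: Horner steps 6 → 6, so m(8) = 6.
  α_2 = 4: Horner steps 6 → 8, so m(4) = 8.
  α_3 = 5: Horner steps 6 → 1, so m(5) = 1.
  α_4 = 9: Horner steps 6 → 12, so m(9) = 12.
  α_5 = 7: Horner steps 6 → 0, so m(7) = 0.
Codeword c = [6, 8, 1, 12, 0] ∈ F_13^5.


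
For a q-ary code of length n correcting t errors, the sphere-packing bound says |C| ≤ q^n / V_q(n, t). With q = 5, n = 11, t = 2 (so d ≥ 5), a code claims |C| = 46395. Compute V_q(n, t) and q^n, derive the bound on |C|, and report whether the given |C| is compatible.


V_q(n, t) = 925, q^n = 48828125, Hamming bound = 52787, |C| = 46395 ≤ bound (satisfied).

Step 1: Compute V_q(n, t) = Σ_{j=0}^2 C(n, j) (q−1)^j.
  j = 0: C(11,0)·(4)^0 = 1·1 = 1.
  j = 1: C(11,1)·(4)^1 = 11·4 = 44.
  j = 2: C(11,2)·(4)^2 = 55·16 = 880.
  V_q(n, t) = 1 + 44 + 880 = 925.
Step 2: q^n = 5^11 = 48828125.
Step 3: Hamming bound ⌊q^n / V_q(n,t)⌋ = ⌊48828125/925⌋ = 52787.
Step 4: Compare |C| = 46395 to 52787: satisfied.
The claimed |C| lies below the Hamming bound.


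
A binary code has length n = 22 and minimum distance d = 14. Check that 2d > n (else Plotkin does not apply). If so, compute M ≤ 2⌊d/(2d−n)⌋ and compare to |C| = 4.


Plotkin bound M ≤ 4; given |C| = 4 ≤ bound (satisfied).

Check applicability: 2d = 28, n = 22.
2d − n = 6 > 0, so Plotkin applies.
Compute d/(2d−n) = 14/6 ≈ 2.3333.
⌊d/(2d−n)⌋ = 2.
Plotkin bound: M ≤ 2·2 = 4.
Given |C| = 4, check: satisfied.
This |C| is at the Plotkin bound.


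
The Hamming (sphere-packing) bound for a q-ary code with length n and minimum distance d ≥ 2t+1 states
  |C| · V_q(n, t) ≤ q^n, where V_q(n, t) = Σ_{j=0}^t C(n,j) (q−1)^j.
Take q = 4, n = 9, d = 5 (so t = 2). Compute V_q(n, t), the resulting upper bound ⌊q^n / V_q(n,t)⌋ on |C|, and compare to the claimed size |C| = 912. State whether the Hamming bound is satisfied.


V_q(n, t) = 352, q^n = 262144, Hamming bound = 744, |C| = 912 > bound (violated).

Step 1: Compute V_q(n, t) = Σ_{j=0}^2 C(n, j) (q−1)^j.
  j = 0: C(9,0)·(3)^0 = 1·1 = 1.
  j = 1: C(9,1)·(3)^1 = 9·3 = 27.
  j = 2: C(9,2)·(3)^2 = 36·9 = 324.
  V_q(n, t) = 1 + 27 + 324 = 352.
Step 2: q^n = 4^9 = 262144.
Step 3: Hamming bound ⌊q^n / V_q(n,t)⌋ = ⌊262144/352⌋ = 744.
Step 4: Compare |C| = 912 to 744: violated.
The claimed |C| lies above the Hamming bound, so no 4-ary code of length 9 with d ≥ 5 can have 912 codewords.


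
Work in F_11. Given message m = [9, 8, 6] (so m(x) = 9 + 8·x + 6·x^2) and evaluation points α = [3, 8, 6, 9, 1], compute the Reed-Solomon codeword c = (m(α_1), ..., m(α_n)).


c = [10, 6, 9, 6, 1]

Message polynomial: m(x) = 9 + 8·x + 6·x^2 (mod 11).
For each evaluation point α_i, compute m(α_i) mod 11:
  α_1 = 3: Horner steps 6 → 4 → 10, so m(3) = 10.
  α_2 = 8: Horner steps 6 → 1 → 6, so m(8) = 6.
  α_3 = 6: Horner steps 6 → 0 → 9, so m(6) = 9.
  α_4 = 9: Horner steps 6 → 7 → 6, so m(9) = 6.
  α_5 = 1: Horner steps 6 → 3 → 1, so m(1) = 1.
Codeword c = [10, 6, 9, 6, 1] ∈ F_11^5.


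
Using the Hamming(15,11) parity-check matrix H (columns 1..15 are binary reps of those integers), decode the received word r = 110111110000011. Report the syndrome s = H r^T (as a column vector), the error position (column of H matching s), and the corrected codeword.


s = (1, 0, 1, 0)^T, error position = 10, corrected codeword c = 110111110100011

Compute s = H r^T mod 2 one row at a time:
  s_1 = 1 + 0 + 0 + 0 + 0 + 0 + 1 + 1 = 3 ≡ 1 (mod 2).
  s_2 = 1 + 1 + 1 + 1 + 0 + 0 + 1 + 1 = 6 ≡ 0 (mod 2).
  s_3 = 1 + 0 + 1 + 1 + 0 + 0 + 1 + 1 = 5 ≡ 1 (mod 2).
  s_4 = 1 + 0 + 1 + 1 + 0 + 0 + 0 + 1 = 4 ≡ 0 (mod 2).
s = (1, 0, 1, 0)^T — this equals column 10 of H (binary 1010), so error is at position 10.
Correct: flip bit 10 of r = 110111110000011 to get c = 110111110100011.


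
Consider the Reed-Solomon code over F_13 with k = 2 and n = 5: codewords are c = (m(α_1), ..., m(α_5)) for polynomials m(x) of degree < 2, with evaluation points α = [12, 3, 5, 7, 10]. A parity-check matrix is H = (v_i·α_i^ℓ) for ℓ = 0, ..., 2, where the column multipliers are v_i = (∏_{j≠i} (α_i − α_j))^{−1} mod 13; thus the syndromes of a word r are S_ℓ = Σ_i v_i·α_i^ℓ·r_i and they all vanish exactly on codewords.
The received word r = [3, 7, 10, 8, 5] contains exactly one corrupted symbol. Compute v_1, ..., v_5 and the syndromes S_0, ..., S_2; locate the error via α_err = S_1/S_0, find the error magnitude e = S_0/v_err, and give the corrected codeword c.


S = (6, 5, 2), error at position 2, error magnitude e = 8, c = [3, 12, 10, 8, 5].

Step 1: column multipliers v_i = (∏_{j≠i}(α_i − α_j))^{−1} mod 13.
  i = 1 (α = 12): (12−3)(12−5)(12−7)(12−10) = 9·7·5·2 = 630 ≡ 6, so v_1 = 6^{−1} = 11 (mod 13).
  i = 2 (α = 3): (3−12)(3−5)(3−7)(3−10) = (−9)·(−2)·(−4)·(−7) = 504 ≡ 10, so v_2 = 10^{−1} = 4 (mod 13).
  i = 3 (α = 5): (5−12)(5−3)(5−7)(5−10) = (−7)·2·(−2)·(−5) = −140 ≡ 3, so v_3 = 3^{−1} = 9 (mod 13).
  i = 4 (α = 7): (7−12)(7−3)(7−5)(7−10) = (−5)·4·2·(−3) = 120 ≡ 3, so v_4 = 3^{−1} = 9 (mod 13).
  i = 5 (α = 10): (10−12)(10−3)(10−5)(10−7) = (−2)·7·5·3 = −210 ≡ 11, so v_5 = 11^{−1} = 6 (mod 13).
  v = [11, 4, 9, 9, 6].
Step 2: syndromes of r = [3, 7, 10, 8, 5] (all sums mod 13).
  S_0 = Σ v_i r_i = 11·3 + 4·7 + 9·10 + 9·8 + 6·5 = 253 ≡ 6.
  S_1 = Σ v_i α_i r_i = 11·12·3 + 4·3·7 + 9·5·10 + 9·7·8 + 6·10·5 = 1734 ≡ 5.
  α_i^2 mod 13 = [1, 9, 12, 10, 9].
  S_2 = Σ v_i α_i^2 r_i = 11·1·3 + 4·9·7 + 9·12·10 + 9·10·8 + 6·9·5 = 2355 ≡ 2.
  S = (6, 5, 2) ≠ 0, so r is not a codeword (an error is present).
Step 3: locate the error. For a single error e at position i, S_ℓ = v_i·e·α_i^ℓ, so α_err = S_1/S_0.
  S_0^{−1} = 6^{−1} = 11 (mod 13), so α_err = 5·11 = 55 ≡ 3 = α_2. Error position i = 2.
  Consistency check: S_2/S_1 = 2·8 = 16 ≡ 3 = α_err ✓ (single-error assumption holds).
Step 4: error magnitude e = S_0/v_2 = S_0·∏_{j≠2}(α_2 − α_j) = 6·10 = 60 ≡ 8 (mod 13).
Step 5: correct position 2: c_2 = r_2 − e = 7 − 8 ≡ 12 (mod 13). Hence c = [3, 12, 10, 8, 5].
  Check: interpolating c through the α_i gives m(x) = 2 + 12·x (degree < 2) with m(α_i) = c_i for every i, so c is indeed a codeword.


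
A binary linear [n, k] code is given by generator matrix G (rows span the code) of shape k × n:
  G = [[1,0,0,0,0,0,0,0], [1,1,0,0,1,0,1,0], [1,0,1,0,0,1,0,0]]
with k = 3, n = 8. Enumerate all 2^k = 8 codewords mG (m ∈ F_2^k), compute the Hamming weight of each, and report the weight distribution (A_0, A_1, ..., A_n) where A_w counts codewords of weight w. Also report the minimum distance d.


Weight distribution: A_0 = 1, A_1 = 1, A_2 = 1, A_3 = 2, A_4 = 1, A_5 = 1, A_6 = 1. Minimum distance d = 1.

Enumerate all 2^3 = 8 messages m ∈ F_2^3.
For each, compute codeword c = mG in F_2^8, then tally its weight.
  m = 000 → c = 00000000, weight = 0.
  m = 100 → c = 10000000, weight = 1.
  m = 010 → c = 11001010, weight = 4.
  m = 110 → c = 01001010, weight = 3.
  m = 001 → c = 10100100, weight = 3.
  m = 101 → c = 00100100, weight = 2.
  m = 011 → c = 01101110, weight = 5.
  m = 111 → c = 11101110, weight = 6.
Tally weights:
  weight 0: 1 codewords.
  weight 1: 1 codewords.
  weight 2: 1 codewords.
  weight 3: 2 codewords.
  weight 4: 1 codewords.
  weight 5: 1 codewords.
  weight 6: 1 codewords.
Minimum distance d = smallest w > 0 with A_w > 0 = 1.
Sanity: Σ A_w = 8 = 2^3 = 8 ✓.


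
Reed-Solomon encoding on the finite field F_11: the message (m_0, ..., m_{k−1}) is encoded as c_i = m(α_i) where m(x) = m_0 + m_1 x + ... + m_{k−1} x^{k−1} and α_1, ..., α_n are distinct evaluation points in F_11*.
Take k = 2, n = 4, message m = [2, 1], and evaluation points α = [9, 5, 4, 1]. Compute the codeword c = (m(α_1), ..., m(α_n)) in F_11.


c = [0, 7, 6, 3]

Message polynomial: m(x) = 2 + 1·x (mod 11).
For each evaluation point α_i, compute m(α_i) mod 11:
  α_1 = 9: Horner steps 1 → 0, so m(9) = 0.
  α_2 = 5: Horner steps 1 → 7, so m(5) = 7.
  α_3 = 4: Horner steps 1 → 6, so m(4) = 6.
  α_4 = 1: Horner steps 1 → 3, so m(1) = 3.
Codeword c = [0, 7, 6, 3] ∈ F_11^4.


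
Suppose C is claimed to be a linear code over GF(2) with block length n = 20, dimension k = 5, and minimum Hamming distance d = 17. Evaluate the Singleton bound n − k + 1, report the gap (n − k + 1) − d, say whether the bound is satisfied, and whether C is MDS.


Singleton RHS = n − k + 1 = 16, slack = -1, bound violated (no such code; not MDS).

Singleton bound: d ≤ n − k + 1.
Here n = 20, k = 5, so n − k + 1 = 16.
Given d = 17, check d ≤ 16: NO.
Slack = (n − k + 1) − d = -1.
The slack is negative: d = 17 exceeds n − k + 1 = 16 by 1, so the Singleton bound is violated and no linear [20, 5, 17]_2 code can exist. In particular it is not MDS (MDS requires d = n − k + 1 exactly).
Description: the claimed parameters are [20, 5, 17]_2; such a code would be impossible (violates the Singleton bound).


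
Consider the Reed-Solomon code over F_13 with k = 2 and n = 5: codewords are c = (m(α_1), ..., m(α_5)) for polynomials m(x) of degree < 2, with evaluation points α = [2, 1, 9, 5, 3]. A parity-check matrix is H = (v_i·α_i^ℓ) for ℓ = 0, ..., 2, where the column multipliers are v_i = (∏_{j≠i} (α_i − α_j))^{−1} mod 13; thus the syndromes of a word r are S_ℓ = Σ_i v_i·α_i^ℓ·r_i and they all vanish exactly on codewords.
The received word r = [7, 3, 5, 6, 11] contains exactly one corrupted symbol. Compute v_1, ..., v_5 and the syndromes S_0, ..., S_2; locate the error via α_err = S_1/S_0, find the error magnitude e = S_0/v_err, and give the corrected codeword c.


S = (7, 11, 8), error at position 3, error magnitude e = 9, c = [7, 3, 9, 6, 11].

Step 1: column multipliers v_i = (∏_{j≠i}(α_i − α_j))^{−1} mod 13.
  i = 1 (α = 2): (2−1)(2−9)(2−5)(2−3) = 1·(−7)·(−3)·(−1) = −21 ≡ 5, so v_1 = 5^{−1} = 8 (mod 13).
  i = 2 (α = 1): (1−2)(1−9)(1−5)(1−3) = (−1)·(−8)·(−4)·(−2) = 64 ≡ 12, so v_2 = 12^{−1} = 12 (mod 13).
  i = 3 (α = 9): (9−2)(9−1)(9−5)(9−3) = 7·8·4·6 = 1344 ≡ 5, so v_3 = 5^{−1} = 8 (mod 13).
  i = 4 (α = 5): (5−2)(5−1)(5−9)(5−3) = 3·4·(−4)·2 = −96 ≡ 8, so v_4 = 8^{−1} = 5 (mod 13).
  i = 5 (α = 3): (3−2)(3−1)(3−9)(3−5) = 1·2·(−6)·(−2) = 24 ≡ 11, so v_5 = 11^{−1} = 6 (mod 13).
  v = [8, 12, 8, 5, 6].
Step 2: syndromes of r = [7, 3, 5, 6, 11] (all sums mod 13).
  S_0 = Σ v_i r_i = 8·7 + 12·3 + 8·5 + 5·6 + 6·11 = 228 ≡ 7.
  S_1 = Σ v_i α_i r_i = 8·2·7 + 12·1·3 + 8·9·5 + 5·5·6 + 6·3·11 = 856 ≡ 11.
  α_i^2 mod 13 = [4, 1, 3, 12, 9].
  S_2 = Σ v_i α_i^2 r_i = 8·4·7 + 12·1·3 + 8·3·5 + 5·12·6 + 6·9·11 = 1334 ≡ 8.
  S = (7, 11, 8) ≠ 0, so r is not a codeword (an error is present).
Step 3: locate the error. For a single error e at position i, S_ℓ = v_i·e·α_i^ℓ, so α_err = S_1/S_0.
  S_0^{−1} = 7^{−1} = 2 (mod 13), so α_err = 11·2 = 22 ≡ 9 = α_3. Error position i = 3.
  Consistency check: S_2/S_1 = 8·6 = 48 ≡ 9 = α_err ✓ (single-error assumption holds).
Step 4: error magnitude e = S_0/v_3 = S_0·∏_{j≠3}(α_3 − α_j) = 7·5 = 35 ≡ 9 (mod 13).
Step 5: correct position 3: c_3 = r_3 − e = 5 − 9 ≡ 9 (mod 13). Hence c = [7, 3, 9, 6, 11].
  Check: interpolating c through the α_i gives m(x) = 12 + 4·x (degree < 2) with m(α_i) = c_i for every i, so c is indeed a codeword.


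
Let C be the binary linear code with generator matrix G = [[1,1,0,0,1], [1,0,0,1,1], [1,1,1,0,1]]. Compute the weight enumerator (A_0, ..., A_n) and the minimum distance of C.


Weight distribution: A_0 = 1, A_1 = 1, A_2 = 1, A_3 = 3, A_4 = 2. Minimum distance d = 1.

Enumerate all 2^3 = 8 messages m ∈ F_2^3.
For each, compute codeword c = mG in F_2^5, then tally its weight.
  m = 000 → c = 00000, weight = 0.
  m = 100 → c = 11001, weight = 3.
  m = 010 → c = 10011, weight = 3.
  m = 110 → c = 01010, weight = 2.
  m = 001 → c = 11101, weight = 4.
  m = 101 → c = 00100, weight = 1.
  m = 011 → c = 01110, weight = 3.
  m = 111 → c = 10111, weight = 4.
Tally weights:
  weight 0: 1 codewords.
  weight 1: 1 codewords.
  weight 2: 1 codewords.
  weight 3: 3 codewords.
  weight 4: 2 codewords.
Minimum distance d = smallest w > 0 with A_w > 0 = 1.
Sanity: Σ A_w = 8 = 2^3 = 8 ✓.


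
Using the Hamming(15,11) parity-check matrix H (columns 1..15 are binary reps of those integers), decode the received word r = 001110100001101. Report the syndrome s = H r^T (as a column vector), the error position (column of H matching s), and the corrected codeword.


s = (1, 0, 1, 1)^T, error position = 11, corrected codeword c = 001110100011101

Compute s = H r^T mod 2 one row at a time:
  s_1 = 0 + 0 + 0 + 0 + 1 + 1 + 0 + 1 = 3 ≡ 1 (mod 2).
  s_2 = 1 + 1 + 0 + 1 + 1 + 1 + 0 + 1 = 6 ≡ 0 (mod 2).
  s_3 = 0 + 1 + 0 + 1 + 0 + 0 + 0 + 1 = 3 ≡ 1 (mod 2).
  s_4 = 0 + 1 + 1 + 1 + 0 + 0 + 1 + 1 = 5 ≡ 1 (mod 2).
s = (1, 0, 1, 1)^T — this equals column 11 of H (binary 1011), so error is at position 11.
Correct: flip bit 11 of r = 001110100001101 to get c = 001110100011101.


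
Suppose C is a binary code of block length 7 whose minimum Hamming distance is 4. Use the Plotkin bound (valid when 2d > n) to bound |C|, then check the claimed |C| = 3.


Plotkin bound M ≤ 8; given |C| = 3 ≤ bound (satisfied).

Check applicability: 2d = 8, n = 7.
2d − n = 1 > 0, so Plotkin applies.
Compute d/(2d−n) = 4/1 ≈ 4.0000.
⌊d/(2d−n)⌋ = 4.
Plotkin bound: M ≤ 2·4 = 8.
Given |C| = 3, check: satisfied.
This |C| is below the Plotkin bound.


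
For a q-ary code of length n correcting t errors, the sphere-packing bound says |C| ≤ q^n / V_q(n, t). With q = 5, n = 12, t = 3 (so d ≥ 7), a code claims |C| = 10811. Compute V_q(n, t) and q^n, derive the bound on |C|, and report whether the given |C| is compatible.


V_q(n, t) = 15185, q^n = 244140625, Hamming bound = 16077, |C| = 10811 ≤ bound (satisfied).

Step 1: Compute V_q(n, t) = Σ_{j=0}^3 C(n, j) (q−1)^j.
  j = 0: C(12,0)·(4)^0 = 1·1 = 1.
  j = 1: C(12,1)·(4)^1 = 12·4 = 48.
  j = 2: C(12,2)·(4)^2 = 66·16 = 1056.
  j = 3: C(12,3)·(4)^3 = 220·64 = 14080.
  V_q(n, t) = 1 + 48 + 1056 + 14080 = 15185.
Step 2: q^n = 5^12 = 244140625.
Step 3: Hamming bound ⌊q^n / V_q(n,t)⌋ = ⌊244140625/15185⌋ = 16077.
Step 4: Compare |C| = 10811 to 16077: satisfied.
The claimed |C| lies below the Hamming bound.


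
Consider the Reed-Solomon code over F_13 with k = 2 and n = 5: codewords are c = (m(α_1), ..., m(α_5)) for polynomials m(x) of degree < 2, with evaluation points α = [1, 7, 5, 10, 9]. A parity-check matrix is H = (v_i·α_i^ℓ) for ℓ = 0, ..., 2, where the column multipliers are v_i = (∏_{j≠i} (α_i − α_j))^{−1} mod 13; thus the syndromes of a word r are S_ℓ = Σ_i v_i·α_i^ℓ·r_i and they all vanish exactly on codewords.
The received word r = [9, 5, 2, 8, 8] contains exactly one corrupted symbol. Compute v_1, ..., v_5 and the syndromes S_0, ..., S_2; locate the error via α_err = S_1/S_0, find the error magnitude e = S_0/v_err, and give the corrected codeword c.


S = (1, 10, 9), error at position 4, error magnitude e = 5, c = [9, 5, 2, 3, 8].

Step 1: column multipliers v_i = (∏_{j≠i}(α_i − α_j))^{−1} mod 13.
  i = 1 (α = 1): (1−7)(1−5)(1−10)(1−9) = (−6)·(−4)·(−9)·(−8) = 1728 ≡ 12, so v_1 = 12^{−1} = 12 (mod 13).
  i = 2 (α = 7): (7−1)(7−5)(7−10)(7−9) = 6·2·(−3)·(−2) = 72 ≡ 7, so v_2 = 7^{−1} = 2 (mod 13).
  i = 3 (α = 5): (5−1)(5−7)(5−10)(5−9) = 4·(−2)·(−5)·(−4) = −160 ≡ 9, so v_3 = 9^{−1} = 3 (mod 13).
  i = 4 (α = 10): (10−1)(10−7)(10−5)(10−9) = 9·3·5·1 = 135 ≡ 5, so v_4 = 5^{−1} = 8 (mod 13).
  i = 5 (α = 9): (9−1)(9−7)(9−5)(9−10) = 8·2·4·(−1) = −64 ≡ 1, so v_5 = 1^{−1} = 1 (mod 13).
  v = [12, 2, 3, 8, 1].
Step 2: syndromes of r = [9, 5, 2, 8, 8] (all sums mod 13).
  S_0 = Σ v_i r_i = 12·9 + 2·5 + 3·2 + 8·8 + 1·8 = 196 ≡ 1.
  S_1 = Σ v_i α_i r_i = 12·1·9 + 2·7·5 + 3·5·2 + 8·10·8 + 1·9·8 = 920 ≡ 10.
  α_i^2 mod 13 = [1, 10, 12, 9, 3].
  S_2 = Σ v_i α_i^2 r_i = 12·1·9 + 2·10·5 + 3·12·2 + 8·9·8 + 1·3·8 = 880 ≡ 9.
  S = (1, 10, 9) ≠ 0, so r is not a codeword (an error is present).
Step 3: locate the error. For a single error e at position i, S_ℓ = v_i·e·α_i^ℓ, so α_err = S_1/S_0.
  S_0^{−1} = 1^{−1} = 1 (mod 13), so α_err = 10·1 = 10 ≡ 10 = α_4. Error position i = 4.
  Consistency check: S_2/S_1 = 9·4 = 36 ≡ 10 = α_err ✓ (single-error assumption holds).
Step 4: error magnitude e = S_0/v_4 = S_0·∏_{j≠4}(α_4 − α_j) = 1·5 = 5 ≡ 5 (mod 13).
Step 5: correct position 4: c_4 = r_4 − e = 8 − 5 ≡ 3 (mod 13). Hence c = [9, 5, 2, 3, 8].
  Check: interpolating c through the α_i gives m(x) = 1 + 8·x (degree < 2) with m(α_i) = c_i for every i, so c is indeed a codeword.


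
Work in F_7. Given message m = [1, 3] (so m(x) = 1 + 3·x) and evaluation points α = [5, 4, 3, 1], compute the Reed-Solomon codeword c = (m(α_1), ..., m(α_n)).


c = [2, 6, 3, 4]

Message polynomial: m(x) = 1 + 3·x (mod 7).
For each evaluation point α_i, compute m(α_i) mod 7:
  α_1 = 5: Horner steps 3 → 2, so m(5) = 2.
  α_2 = 4: Horner steps 3 → 6, so m(4) = 6.
  α_3 = 3: Horner steps 3 → 3, so m(3) = 3.
  α_4 = 1: Horner steps 3 → 4, so m(1) = 4.
Codeword c = [2, 6, 3, 4] ∈ F_7^4.


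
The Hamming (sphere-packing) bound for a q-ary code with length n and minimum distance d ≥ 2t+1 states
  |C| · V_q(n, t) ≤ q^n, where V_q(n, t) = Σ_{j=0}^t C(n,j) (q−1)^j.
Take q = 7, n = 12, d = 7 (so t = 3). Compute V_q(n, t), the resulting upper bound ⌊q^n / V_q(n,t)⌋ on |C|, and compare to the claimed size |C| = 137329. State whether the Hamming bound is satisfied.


V_q(n, t) = 49969, q^n = 13841287201, Hamming bound = 276997, |C| = 137329 ≤ bound (satisfied).

Step 1: Compute V_q(n, t) = Σ_{j=0}^3 C(n, j) (q−1)^j.
  j = 0: C(12,0)·(6)^0 = 1·1 = 1.
  j = 1: C(12,1)·(6)^1 = 12·6 = 72.
  j = 2: C(12,2)·(6)^2 = 66·36 = 2376.
  j = 3: C(12,3)·(6)^3 = 220·216 = 47520.
  V_q(n, t) = 1 + 72 + 2376 + 47520 = 49969.
Step 2: q^n = 7^12 = 13841287201.
Step 3: Hamming bound ⌊q^n / V_q(n,t)⌋ = ⌊13841287201/49969⌋ = 276997.
Step 4: Compare |C| = 137329 to 276997: satisfied.
The claimed |C| lies below the Hamming bound.


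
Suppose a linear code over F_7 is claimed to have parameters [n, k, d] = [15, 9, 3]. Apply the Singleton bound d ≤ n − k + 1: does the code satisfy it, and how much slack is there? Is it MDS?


Singleton RHS = n − k + 1 = 7, slack = 4, bound satisfied, not MDS.

Singleton bound: d ≤ n − k + 1.
Here n = 15, k = 9, so n − k + 1 = 7.
Given d = 3, check d ≤ 7: YES.
Slack = (n − k + 1) − d = 4.
The code is NOT MDS (slack = 4 > 0).
Description: the claimed parameters are [15, 9, 3]_7; such a code would be non-MDS.


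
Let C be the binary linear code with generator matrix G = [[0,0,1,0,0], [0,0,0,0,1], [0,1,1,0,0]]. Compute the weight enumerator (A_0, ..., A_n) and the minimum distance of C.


Weight distribution: A_0 = 1, A_1 = 3, A_2 = 3, A_3 = 1. Minimum distance d = 1.

Enumerate all 2^3 = 8 messages m ∈ F_2^3.
For each, compute codeword c = mG in F_2^5, then tally its weight.
  m = 000 → c = 00000, weight = 0.
  m = 100 → c = 00100, weight = 1.
  m = 010 → c = 00001, weight = 1.
  m = 110 → c = 00101, weight = 2.
  m = 001 → c = 01100, weight = 2.
  m = 101 → c = 01000, weight = 1.
  m = 011 → c = 01101, weight = 3.
  m = 111 → c = 01001, weight = 2.
Tally weights:
  weight 0: 1 codewords.
  weight 1: 3 codewords.
  weight 2: 3 codewords.
  weight 3: 1 codewords.
Minimum distance d = smallest w > 0 with A_w > 0 = 1.
Sanity: Σ A_w = 8 = 2^3 = 8 ✓.


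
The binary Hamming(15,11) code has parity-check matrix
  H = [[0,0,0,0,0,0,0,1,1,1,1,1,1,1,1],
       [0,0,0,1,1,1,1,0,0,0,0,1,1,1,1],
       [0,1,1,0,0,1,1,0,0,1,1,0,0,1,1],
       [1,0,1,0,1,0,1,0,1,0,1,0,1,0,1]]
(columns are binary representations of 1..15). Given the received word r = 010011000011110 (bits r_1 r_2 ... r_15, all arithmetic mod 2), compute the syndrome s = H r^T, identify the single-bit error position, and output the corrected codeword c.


s = (0, 1, 0, 1)^T, error position = 5, corrected codeword c = 010001000011110

Compute s = H r^T mod 2 one row at a time:
  s_1 = 0 + 0 + 0 + 1 + 1 + 1 + 1 + 0 = 4 ≡ 0 (mod 2).
  s_2 = 0 + 1 + 1 + 0 + 1 + 1 + 1 + 0 = 5 ≡ 1 (mod 2).
  s_3 = 1 + 0 + 1 + 0 + 0 + 1 + 1 + 0 = 4 ≡ 0 (mod 2).
  s_4 = 0 + 0 + 1 + 0 + 0 + 1 + 1 + 0 = 3 ≡ 1 (mod 2).
s = (0, 1, 0, 1)^T — this equals column 5 of H (binary 0101), so error is at position 5.
Correct: flip bit 5 of r = 010011000011110 to get c = 010001000011110.


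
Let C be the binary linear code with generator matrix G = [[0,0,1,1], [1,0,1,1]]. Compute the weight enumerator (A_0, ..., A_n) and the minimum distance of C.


Weight distribution: A_0 = 1, A_1 = 1, A_2 = 1, A_3 = 1. Minimum distance d = 1.

Enumerate all 2^2 = 4 messages m ∈ F_2^2.
For each, compute codeword c = mG in F_2^4, then tally its weight.
  m = 00 → c = 0000, weight = 0.
  m = 10 → c = 0011, weight = 2.
  m = 01 → c = 1011, weight = 3.
  m = 11 → c = 1000, weight = 1.
Tally weights:
  weight 0: 1 codewords.
  weight 1: 1 codewords.
  weight 2: 1 codewords.
  weight 3: 1 codewords.
Minimum distance d = smallest w > 0 with A_w > 0 = 1.
Sanity: Σ A_w = 4 = 2^2 = 4 ✓.


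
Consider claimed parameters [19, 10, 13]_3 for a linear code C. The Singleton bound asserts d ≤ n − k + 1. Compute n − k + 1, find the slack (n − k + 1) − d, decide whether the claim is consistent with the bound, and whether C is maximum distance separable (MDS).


Singleton RHS = n − k + 1 = 10, slack = -3, bound violated (no such code; not MDS).

Singleton bound: d ≤ n − k + 1.
Here n = 19, k = 10, so n − k + 1 = 10.
Given d = 13, check d ≤ 10: NO.
Slack = (n − k + 1) − d = -3.
The slack is negative: d = 13 exceeds n − k + 1 = 10 by 3, so the Singleton bound is violated and no linear [19, 10, 13]_3 code can exist. In particular it is not MDS (MDS requires d = n − k + 1 exactly).
Description: the claimed parameters are [19, 10, 13]_3; such a code would be impossible (violates the Singleton bound).


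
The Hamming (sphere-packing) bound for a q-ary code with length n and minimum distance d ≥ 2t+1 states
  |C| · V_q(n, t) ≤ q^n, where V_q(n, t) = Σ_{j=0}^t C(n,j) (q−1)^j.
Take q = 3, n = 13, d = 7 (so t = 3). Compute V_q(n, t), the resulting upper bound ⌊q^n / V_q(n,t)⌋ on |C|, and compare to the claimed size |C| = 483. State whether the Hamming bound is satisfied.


V_q(n, t) = 2627, q^n = 1594323, Hamming bound = 606, |C| = 483 ≤ bound (satisfied).

Step 1: Compute V_q(n, t) = Σ_{j=0}^3 C(n, j) (q−1)^j.
  j = 0: C(13,0)·(2)^0 = 1·1 = 1.
  j = 1: C(13,1)·(2)^1 = 13·2 = 26.
  j = 2: C(13,2)·(2)^2 = 78·4 = 312.
  j = 3: C(13,3)·(2)^3 = 286·8 = 2288.
  V_q(n, t) = 1 + 26 + 312 + 2288 = 2627.
Step 2: q^n = 3^13 = 1594323.
Step 3: Hamming bound ⌊q^n / V_q(n,t)⌋ = ⌊1594323/2627⌋ = 606.
Step 4: Compare |C| = 483 to 606: satisfied.
The claimed |C| lies below the Hamming bound.


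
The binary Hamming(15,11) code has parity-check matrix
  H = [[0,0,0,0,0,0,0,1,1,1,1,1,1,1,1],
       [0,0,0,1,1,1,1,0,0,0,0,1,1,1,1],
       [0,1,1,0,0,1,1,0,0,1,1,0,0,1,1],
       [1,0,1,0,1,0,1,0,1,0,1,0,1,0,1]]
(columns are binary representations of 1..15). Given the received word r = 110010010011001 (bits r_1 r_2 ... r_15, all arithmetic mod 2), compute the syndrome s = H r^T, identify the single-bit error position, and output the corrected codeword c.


s = (0, 1, 1, 0)^T, error position = 6, corrected codeword c = 110011010011001

Compute s = H r^T mod 2 one row at a time:
  s_1 = 1 + 0 + 0 + 1 + 1 + 0 + 0 + 1 = 4 ≡ 0 (mod 2).
  s_2 = 0 + 1 + 0 + 0 + 1 + 0 + 0 + 1 = 3 ≡ 1 (mod 2).
  s_3 = 1 + 0 + 0 + 0 + 0 + 1 + 0 + 1 = 3 ≡ 1 (mod 2).
  s_4 = 1 + 0 + 1 + 0 + 0 + 1 + 0 + 1 = 4 ≡ 0 (mod 2).
s = (0, 1, 1, 0)^T — this equals column 6 of H (binary 0110), so error is at position 6.
Correct: flip bit 6 of r = 110010010011001 to get c = 110011010011001.


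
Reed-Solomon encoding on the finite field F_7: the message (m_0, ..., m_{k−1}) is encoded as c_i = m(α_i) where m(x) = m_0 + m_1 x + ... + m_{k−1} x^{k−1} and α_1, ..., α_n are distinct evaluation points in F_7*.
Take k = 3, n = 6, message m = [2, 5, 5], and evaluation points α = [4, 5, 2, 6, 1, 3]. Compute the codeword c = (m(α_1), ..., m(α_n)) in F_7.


c = [4, 5, 4, 2, 5, 6]

Message polynomial: m(x) = 2 + 5·x + 5·x^2 (mod 7).
For each evaluation point α_i, compute m(α_i) mod 7:
  α_1 = 4: Horner steps 5 → 4 → 4, so m(4) = 4.
  α_2 = 5: Horner steps 5 → 2 → 5, so m(5) = 5.
  α_3 = 2: Horner steps 5 → 1 → 4, so m(2) = 4.
  α_4 = 6: Horner steps 5 → 0 → 2, so m(6) = 2.
  α_5 = 1: Horner steps 5 → 3 → 5, so m(1) = 5.
  α_6 = 3: Horner steps 5 → 6 → 6, so m(3) = 6.
Codeword c = [4, 5, 4, 2, 5, 6] ∈ F_7^6.


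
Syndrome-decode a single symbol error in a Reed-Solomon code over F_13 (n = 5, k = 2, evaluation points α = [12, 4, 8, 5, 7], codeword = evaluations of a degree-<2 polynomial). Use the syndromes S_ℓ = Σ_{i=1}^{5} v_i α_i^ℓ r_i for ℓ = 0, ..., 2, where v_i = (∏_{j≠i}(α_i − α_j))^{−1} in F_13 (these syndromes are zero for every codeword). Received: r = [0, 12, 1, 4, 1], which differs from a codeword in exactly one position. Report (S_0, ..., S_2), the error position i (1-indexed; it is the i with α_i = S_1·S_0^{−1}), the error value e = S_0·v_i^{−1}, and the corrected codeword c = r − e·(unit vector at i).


S = (2, 3, 11), error at position 3, error magnitude e = 8, c = [0, 12, 6, 4, 1].

Step 1: column multipliers v_i = (∏_{j≠i}(α_i − α_j))^{−1} mod 13.
  i = 1 (α = 12): (12−4)(12−8)(12−5)(12−7) = 8·4·7·5 = 1120 ≡ 2, so v_1 = 2^{−1} = 7 (mod 13).
  i = 2 (α = 4): (4−12)(4−8)(4−5)(4−7) = (−8)·(−4)·(−1)·(−3) = 96 ≡ 5, so v_2 = 5^{−1} = 8 (mod 13).
  i = 3 (α = 8): (8−12)(8−4)(8−5)(8−7) = (−4)·4·3·1 = −48 ≡ 4, so v_3 = 4^{−1} = 10 (mod 13).
  i = 4 (α = 5): (5−12)(5−4)(5−8)(5−7) = (−7)·1·(−3)·(−2) = −42 ≡ 10, so v_4 = 10^{−1} = 4 (mod 13).
  i = 5 (α = 7): (7−12)(7−4)(7−8)(7−5) = (−5)·3·(−1)·2 = 30 ≡ 4, so v_5 = 4^{−1} = 10 (mod 13).
  v = [7, 8, 10, 4, 10].
Step 2: syndromes of r = [0, 12, 1, 4, 1] (all sums mod 13).
  S_0 = Σ v_i r_i = 7·0 + 8·12 + 10·1 + 4·4 + 10·1 = 132 ≡ 2.
  S_1 = Σ v_i α_i r_i = 7·12·0 + 8·4·12 + 10·8·1 + 4·5·4 + 10·7·1 = 614 ≡ 3.
  α_i^2 mod 13 = [1, 3, 12, 12, 10].
  S_2 = Σ v_i α_i^2 r_i = 7·1·0 + 8·3·12 + 10·12·1 + 4·12·4 + 10·10·1 = 700 ≡ 11.
  S = (2, 3, 11) ≠ 0, so r is not a codeword (an error is present).
Step 3: locate the error. For a single error e at position i, S_ℓ = v_i·e·α_i^ℓ, so α_err = S_1/S_0.
  S_0^{−1} = 2^{−1} = 7 (mod 13), so α_err = 3·7 = 21 ≡ 8 = α_3. Error position i = 3.
  Consistency check: S_2/S_1 = 11·9 = 99 ≡ 8 = α_err ✓ (single-error assumption holds).
Step 4: error magnitude e = S_0/v_3 = S_0·∏_{j≠3}(α_3 − α_j) = 2·4 = 8 ≡ 8 (mod 13).
Step 5: correct position 3: c_3 = r_3 − e = 1 − 8 ≡ 6 (mod 13). Hence c = [0, 12, 6, 4, 1].
  Check: interpolating c through the α_i gives m(x) = 5 + 5·x (degree < 2) with m(α_i) = c_i for every i, so c is indeed a codeword.


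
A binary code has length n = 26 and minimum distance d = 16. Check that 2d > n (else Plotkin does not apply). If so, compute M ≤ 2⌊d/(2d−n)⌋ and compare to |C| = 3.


Plotkin bound M ≤ 4; given |C| = 3 ≤ bound (satisfied).

Check applicability: 2d = 32, n = 26.
2d − n = 6 > 0, so Plotkin applies.
Compute d/(2d−n) = 16/6 ≈ 2.6667.
⌊d/(2d−n)⌋ = 2.
Plotkin bound: M ≤ 2·2 = 4.
Given |C| = 3, check: satisfied.
This |C| is below the Plotkin bound.


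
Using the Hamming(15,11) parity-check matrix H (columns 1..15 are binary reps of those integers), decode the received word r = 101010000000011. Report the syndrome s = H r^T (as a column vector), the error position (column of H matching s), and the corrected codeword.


s = (0, 1, 1, 0)^T, error position = 6, corrected codeword c = 101011000000011

Compute s = H r^T mod 2 one row at a time:
  s_1 = 0 + 0 + 0 + 0 + 0 + 0 + 1 + 1 = 2 ≡ 0 (mod 2).
  s_2 = 0 + 1 + 0 + 0 + 0 + 0 + 1 + 1 = 3 ≡ 1 (mod 2).
  s_3 = 0 + 1 + 0 + 0 + 0 + 0 + 1 + 1 = 3 ≡ 1 (mod 2).
  s_4 = 1 + 1 + 1 + 0 + 0 + 0 + 0 + 1 = 4 ≡ 0 (mod 2).
s = (0, 1, 1, 0)^T — this equals column 6 of H (binary 0110), so error is at position 6.
Correct: flip bit 6 of r = 101010000000011 to get c = 101011000000011.


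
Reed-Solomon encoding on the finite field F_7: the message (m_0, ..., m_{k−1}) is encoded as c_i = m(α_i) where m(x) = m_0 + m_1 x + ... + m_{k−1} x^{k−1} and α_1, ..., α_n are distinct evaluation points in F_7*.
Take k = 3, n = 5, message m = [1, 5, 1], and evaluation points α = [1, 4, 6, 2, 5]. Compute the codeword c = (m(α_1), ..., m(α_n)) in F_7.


c = [0, 2, 4, 1, 2]

Message polynomial: m(x) = 1 + 5·x + 1·x^2 (mod 7).
For each evaluation point α_i, compute m(α_i) mod 7:
  α_1 = 1: Horner steps 1 → 6 → 0, so m(1) = 0.
  α_2 = 4: Horner steps 1 → 2 → 2, so m(4) = 2.
  α_3 = 6: Horner steps 1 → 4 → 4, so m(6) = 4.
  α_4 = 2: Horner steps 1 → 0 → 1, so m(2) = 1.
  α_5 = 5: Horner steps 1 → 3 → 2, so m(5) = 2.
Codeword c = [0, 2, 4, 1, 2] ∈ F_7^5.


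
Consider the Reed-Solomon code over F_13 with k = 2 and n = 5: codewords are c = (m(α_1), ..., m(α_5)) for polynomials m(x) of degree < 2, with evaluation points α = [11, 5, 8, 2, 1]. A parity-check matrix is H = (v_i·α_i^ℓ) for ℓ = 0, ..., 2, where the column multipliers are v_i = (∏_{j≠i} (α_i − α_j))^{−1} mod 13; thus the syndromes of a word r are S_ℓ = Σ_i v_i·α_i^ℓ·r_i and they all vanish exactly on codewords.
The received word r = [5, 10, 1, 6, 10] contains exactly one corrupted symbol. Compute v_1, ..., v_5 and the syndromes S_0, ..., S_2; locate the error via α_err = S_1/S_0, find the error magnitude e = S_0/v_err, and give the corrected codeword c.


S = (2, 2, 2), error at position 5, error magnitude e = 1, c = [5, 10, 1, 6, 9].

Step 1: column multipliers v_i = (∏_{j≠i}(α_i − α_j))^{−1} mod 13.
  i = 1 (α = 11): (11−5)(11−8)(11−2)(11−1) = 6·3·9·10 = 1620 ≡ 8, so v_1 = 8^{−1} = 5 (mod 13).
  i = 2 (α = 5): (5−11)(5−8)(5−2)(5−1) = (−6)·(−3)·3·4 = 216 ≡ 8, so v_2 = 8^{−1} = 5 (mod 13).
  i = 3 (α = 8): (8−11)(8−5)(8−2)(8−1) = (−3)·3·6·7 = −378 ≡ 12, so v_3 = 12^{−1} = 12 (mod 13).
  i = 4 (α = 2): (2−11)(2−5)(2−8)(2−1) = (−9)·(−3)·(−6)·1 = −162 ≡ 7, so v_4 = 7^{−1} = 2 (mod 13).
  i = 5 (α = 1): (1−11)(1−5)(1−8)(1−2) = (−10)·(−4)·(−7)·(−1) = 280 ≡ 7, so v_5 = 7^{−1} = 2 (mod 13).
  v = [5, 5, 12, 2, 2].
Step 2: syndromes of r = [5, 10, 1, 6, 10] (all sums mod 13).
  S_0 = Σ v_i r_i = 5·5 + 5·10 + 12·1 + 2·6 + 2·10 = 119 ≡ 2.
  S_1 = Σ v_i α_i r_i = 5·11·5 + 5·5·10 + 12·8·1 + 2·2·6 + 2·1·10 = 665 ≡ 2.
  α_i^2 mod 13 = [4, 12, 12, 4, 1].
  S_2 = Σ v_i α_i^2 r_i = 5·4·5 + 5·12·10 + 12·12·1 + 2·4·6 + 2·1·10 = 912 ≡ 2.
  S = (2, 2, 2) ≠ 0, so r is not a codeword (an error is present).
Step 3: locate the error. For a single error e at position i, S_ℓ = v_i·e·α_i^ℓ, so α_err = S_1/S_0.
  S_0^{−1} = 2^{−1} = 7 (mod 13), so α_err = 2·7 = 14 ≡ 1 = α_5. Error position i = 5.
  Consistency check: S_2/S_1 = 2·7 = 14 ≡ 1 = α_err ✓ (single-error assumption holds).
Step 4: error magnitude e = S_0/v_5 = S_0·∏_{j≠5}(α_5 − α_j) = 2·7 = 14 ≡ 1 (mod 13).
Step 5: correct position 5: c_5 = r_5 − e = 10 − 1 ≡ 9 (mod 13). Hence c = [5, 10, 1, 6, 9].
  Check: interpolating c through the α_i gives m(x) = 12 + 10·x (degree < 2) with m(α_i) = c_i for every i, so c is indeed a codeword.


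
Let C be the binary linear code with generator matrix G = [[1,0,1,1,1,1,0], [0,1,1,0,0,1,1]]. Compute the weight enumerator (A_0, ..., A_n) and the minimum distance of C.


Weight distribution: A_0 = 1, A_4 = 1, A_5 = 2. Minimum distance d = 4.

Enumerate all 2^2 = 4 messages m ∈ F_2^2.
For each, compute codeword c = mG in F_2^7, then tally its weight.
  m = 00 → c = 0000000, weight = 0.
  m = 10 → c = 1011110, weight = 5.
  m = 01 → c = 0110011, weight = 4.
  m = 11 → c = 1101101, weight = 5.
Tally weights:
  weight 0: 1 codewords.
  weight 4: 1 codewords.
  weight 5: 2 codewords.
Minimum distance d = smallest w > 0 with A_w > 0 = 4.
Sanity: Σ A_w = 4 = 2^2 = 4 ✓.


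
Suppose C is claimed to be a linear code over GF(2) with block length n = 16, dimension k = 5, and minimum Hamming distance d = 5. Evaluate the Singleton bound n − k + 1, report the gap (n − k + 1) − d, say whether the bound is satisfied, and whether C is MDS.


Singleton RHS = n − k + 1 = 12, slack = 7, bound satisfied, not MDS.

Singleton bound: d ≤ n − k + 1.
Here n = 16, k = 5, so n − k + 1 = 12.
Given d = 5, check d ≤ 12: YES.
Slack = (n − k + 1) − d = 7.
The code is NOT MDS (slack = 7 > 0).
Description: the claimed parameters are [16, 5, 5]_2; such a code would be non-MDS.


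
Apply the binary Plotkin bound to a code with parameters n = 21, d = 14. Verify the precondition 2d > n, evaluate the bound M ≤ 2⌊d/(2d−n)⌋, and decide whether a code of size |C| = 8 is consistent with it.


Plotkin bound M ≤ 4; given |C| = 8 > bound (violated).

Check applicability: 2d = 28, n = 21.
2d − n = 7 > 0, so Plotkin applies.
Compute d/(2d−n) = 14/7 ≈ 2.0000.
⌊d/(2d−n)⌋ = 2.
Plotkin bound: M ≤ 2·2 = 4.
Given |C| = 8, check: VIOLATED.
This |C| is above the Plotkin bound, so no binary code with n = 21, d = 14 and 8 codewords exists.


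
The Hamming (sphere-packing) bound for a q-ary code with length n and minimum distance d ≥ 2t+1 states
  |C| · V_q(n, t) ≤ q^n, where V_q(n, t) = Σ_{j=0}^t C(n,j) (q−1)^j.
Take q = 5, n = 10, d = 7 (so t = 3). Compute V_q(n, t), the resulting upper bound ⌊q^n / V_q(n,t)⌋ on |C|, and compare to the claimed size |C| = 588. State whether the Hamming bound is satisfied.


V_q(n, t) = 8441, q^n = 9765625, Hamming bound = 1156, |C| = 588 ≤ bound (satisfied).

Step 1: Compute V_q(n, t) = Σ_{j=0}^3 C(n, j) (q−1)^j.
  j = 0: C(10,0)·(4)^0 = 1·1 = 1.
  j = 1: C(10,1)·(4)^1 = 10·4 = 40.
  j = 2: C(10,2)·(4)^2 = 45·16 = 720.
  j = 3: C(10,3)·(4)^3 = 120·64 = 7680.
  V_q(n, t) = 1 + 40 + 720 + 7680 = 8441.
Step 2: q^n = 5^10 = 9765625.
Step 3: Hamming bound ⌊q^n / V_q(n,t)⌋ = ⌊9765625/8441⌋ = 1156.
Step 4: Compare |C| = 588 to 1156: satisfied.
The claimed |C| lies below the Hamming bound.


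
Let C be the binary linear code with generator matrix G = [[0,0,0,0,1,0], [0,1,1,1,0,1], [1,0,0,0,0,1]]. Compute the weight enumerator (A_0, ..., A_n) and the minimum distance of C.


Weight distribution: A_0 = 1, A_1 = 1, A_2 = 1, A_3 = 1, A_4 = 2, A_5 = 2. Minimum distance d = 1.

Enumerate all 2^3 = 8 messages m ∈ F_2^3.
For each, compute codeword c = mG in F_2^6, then tally its weight.
  m = 000 → c = 000000, weight = 0.
  m = 100 → c = 000010, weight = 1.
  m = 010 → c = 011101, weight = 4.
  m = 110 → c = 011111, weight = 5.
  m = 001 → c = 100001, weight = 2.
  m = 101 → c = 100011, weight = 3.
  m = 011 → c = 111100, weight = 4.
  m = 111 → c = 111110, weight = 5.
Tally weights:
  weight 0: 1 codewords.
  weight 1: 1 codewords.
  weight 2: 1 codewords.
  weight 3: 1 codewords.
  weight 4: 2 codewords.
  weight 5: 2 codewords.
Minimum distance d = smallest w > 0 with A_w > 0 = 1.
Sanity: Σ A_w = 8 = 2^3 = 8 ✓.


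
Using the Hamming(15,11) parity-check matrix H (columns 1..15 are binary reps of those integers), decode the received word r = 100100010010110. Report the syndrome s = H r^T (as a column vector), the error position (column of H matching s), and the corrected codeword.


s = (0, 1, 0, 1)^T, error position = 5, corrected codeword c = 100110010010110

Compute s = H r^T mod 2 one row at a time:
  s_1 = 1 + 0 + 0 + 1 + 0 + 1 + 1 + 0 = 4 ≡ 0 (mod 2).
  s_2 = 1 + 0 + 0 + 0 + 0 + 1 + 1 + 0 = 3 ≡ 1 (mod 2).
  s_3 = 0 + 0 + 0 + 0 + 0 + 1 + 1 + 0 = 2 ≡ 0 (mod 2).
  s_4 = 1 + 0 + 0 + 0 + 0 + 1 + 1 + 0 = 3 ≡ 1 (mod 2).
s = (0, 1, 0, 1)^T — this equals column 5 of H (binary 0101), so error is at position 5.
Correct: flip bit 5 of r = 100100010010110 to get c = 100110010010110.


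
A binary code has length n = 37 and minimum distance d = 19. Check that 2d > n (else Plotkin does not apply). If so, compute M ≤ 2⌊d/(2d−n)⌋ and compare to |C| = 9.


Plotkin bound M ≤ 38; given |C| = 9 ≤ bound (satisfied).

Check applicability: 2d = 38, n = 37.
2d − n = 1 > 0, so Plotkin applies.
Compute d/(2d−n) = 19/1 ≈ 19.0000.
⌊d/(2d−n)⌋ = 19.
Plotkin bound: M ≤ 2·19 = 38.
Given |C| = 9, check: satisfied.
This |C| is below the Plotkin bound.
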